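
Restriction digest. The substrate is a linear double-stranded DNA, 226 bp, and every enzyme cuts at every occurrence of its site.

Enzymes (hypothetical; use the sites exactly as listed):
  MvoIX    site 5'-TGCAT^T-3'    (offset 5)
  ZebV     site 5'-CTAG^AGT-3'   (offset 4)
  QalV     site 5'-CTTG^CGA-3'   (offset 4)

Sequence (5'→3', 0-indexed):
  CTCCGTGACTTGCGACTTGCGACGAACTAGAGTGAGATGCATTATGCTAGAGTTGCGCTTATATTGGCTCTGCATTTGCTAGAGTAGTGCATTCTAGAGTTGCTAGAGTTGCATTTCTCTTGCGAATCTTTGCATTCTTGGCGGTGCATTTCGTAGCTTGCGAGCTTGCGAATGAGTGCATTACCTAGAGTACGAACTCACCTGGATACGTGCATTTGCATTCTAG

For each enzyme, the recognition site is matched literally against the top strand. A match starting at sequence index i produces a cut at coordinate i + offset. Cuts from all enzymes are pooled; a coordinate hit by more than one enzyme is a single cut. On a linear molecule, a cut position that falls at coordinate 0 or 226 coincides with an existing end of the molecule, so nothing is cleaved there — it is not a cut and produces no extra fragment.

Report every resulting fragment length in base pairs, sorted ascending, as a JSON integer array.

Site scan:
  MvoIX (TGCATT, off=5): starts [37, 70, 87, 109, 130, 144, 176, 210, 216] → cuts [42, 75, 92, 114, 135, 149, 181, 215, 221]
  ZebV (CTAGAGT, off=4): starts [26, 46, 78, 93, 102, 184] → cuts [30, 50, 82, 97, 106, 188]
  QalV (CTTGCGA, off=4): starts [8, 15, 118, 156, 164] → cuts [12, 19, 122, 160, 168]

All cut coordinates (distinct, sorted): [12, 19, 30, 42, 50, 75, 82, 92, 97, 106, 114, 122, 135, 149, 160, 168, 181, 188, 215, 221]

Fragment lengths:
  [0,12): 12 bp
  [12,19): 7 bp
  [19,30): 11 bp
  [30,42): 12 bp
  [42,50): 8 bp
  [50,75): 25 bp
  [75,82): 7 bp
  [82,92): 10 bp
  [92,97): 5 bp
  [97,106): 9 bp
  [106,114): 8 bp
  [114,122): 8 bp
  [122,135): 13 bp
  [135,149): 14 bp
  [149,160): 11 bp
  [160,168): 8 bp
  [168,181): 13 bp
  [181,188): 7 bp
  [188,215): 27 bp
  [215,221): 6 bp
  [221,226): 5 bp

[5,5,6,7,7,7,8,8,8,8,9,10,11,11,12,12,13,13,14,25,27]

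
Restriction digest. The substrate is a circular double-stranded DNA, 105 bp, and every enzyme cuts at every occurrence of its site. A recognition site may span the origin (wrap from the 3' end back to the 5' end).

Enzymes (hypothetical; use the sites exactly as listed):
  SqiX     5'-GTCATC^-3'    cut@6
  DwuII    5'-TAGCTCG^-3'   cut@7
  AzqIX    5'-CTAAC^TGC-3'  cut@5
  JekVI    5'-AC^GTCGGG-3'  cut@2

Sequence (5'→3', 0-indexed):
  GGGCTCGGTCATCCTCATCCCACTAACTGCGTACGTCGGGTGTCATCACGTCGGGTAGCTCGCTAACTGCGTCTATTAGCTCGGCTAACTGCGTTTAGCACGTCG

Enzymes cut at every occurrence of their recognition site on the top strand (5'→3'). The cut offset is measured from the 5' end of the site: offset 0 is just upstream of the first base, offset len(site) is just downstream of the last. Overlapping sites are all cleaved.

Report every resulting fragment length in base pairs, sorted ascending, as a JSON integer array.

[2,5,6,7,12,13,13,14,16,17]

Site scan:
  SqiX GTCATC/6: at [7, 41] ⇒ [13, 47]
  DwuII TAGCTCG/7: at [55, 76] ⇒ [62, 83]
  AzqIX CTAACTGC/5: at [22, 62, 84] ⇒ [27, 67, 89]
  JekVI ACGTCGGG/2: at [32, 47, 99] ⇒ [34, 49, 101]

All cut coordinates (distinct, sorted): [13, 27, 34, 47, 49, 62, 67, 83, 89, 101]

Fragment lengths:
  13→27: 14 bp
  27→34: 7 bp
  34→47: 13 bp
  47→49: 2 bp
  49→62: 13 bp
  62→67: 5 bp
  67→83: 16 bp
  83→89: 6 bp
  89→101: 12 bp
  101→13 (wrap): 105-101+13 = 17 bp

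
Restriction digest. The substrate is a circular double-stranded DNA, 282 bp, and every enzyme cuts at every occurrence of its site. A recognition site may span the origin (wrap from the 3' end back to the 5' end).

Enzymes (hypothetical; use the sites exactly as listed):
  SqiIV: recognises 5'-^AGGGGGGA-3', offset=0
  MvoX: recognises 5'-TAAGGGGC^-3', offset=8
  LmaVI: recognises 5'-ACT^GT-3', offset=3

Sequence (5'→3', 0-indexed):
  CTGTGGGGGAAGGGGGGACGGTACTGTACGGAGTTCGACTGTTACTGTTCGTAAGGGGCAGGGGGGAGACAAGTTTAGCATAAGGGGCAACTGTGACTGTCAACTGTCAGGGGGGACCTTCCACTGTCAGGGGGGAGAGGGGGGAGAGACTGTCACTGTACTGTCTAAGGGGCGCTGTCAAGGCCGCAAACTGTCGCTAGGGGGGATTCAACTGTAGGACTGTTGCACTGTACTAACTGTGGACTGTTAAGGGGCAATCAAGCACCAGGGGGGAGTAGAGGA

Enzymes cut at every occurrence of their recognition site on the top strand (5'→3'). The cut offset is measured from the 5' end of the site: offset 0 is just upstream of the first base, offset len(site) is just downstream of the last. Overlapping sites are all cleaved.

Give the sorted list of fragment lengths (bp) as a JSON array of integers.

Scan for sites:
  SqiIV (AGGGGGGA, off=0): starts [10, 59, 108, 128, 137, 198, 266] → cuts [10, 59, 108, 128, 137, 198, 266]
  MvoX (TAAGGGGC, off=8): starts [51, 80, 165, 247] → cuts [59, 88, 173, 255]
  LmaVI (ACTGT, off=3): starts [22, 37, 43, 89, 95, 102, 122, 148, 154, 159, 189, 210, 218, 226, 235, 242, 281] → cuts [2, 25, 40, 46, 92, 98, 105, 125, 151, 157, 162, 192, 213, 221, 229, 238, 245]

Pooled cuts: [2, 10, 25, 40, 46, 59, 88, 92, 98, 105, 108, 125, 128, 137, 151, 157, 162, 173, 192, 198, 213, 221, 229, 238, 245, 255, 266]

Fragment lengths:
  2→10: 8 bp
  10→25: 15 bp
  25→40: 15 bp
  40→46: 6 bp
  46→59: 13 bp
  59→88: 29 bp
  88→92: 4 bp
  92→98: 6 bp
  98→105: 7 bp
  105→108: 3 bp
  108→125: 17 bp
  125→128: 3 bp
  128→137: 9 bp
  137→151: 14 bp
  151→157: 6 bp
  157→162: 5 bp
  162→173: 11 bp
  173→192: 19 bp
  192→198: 6 bp
  198→213: 15 bp
  213→221: 8 bp
  221→229: 8 bp
  229→238: 9 bp
  238→245: 7 bp
  245→255: 10 bp
  255→266: 11 bp
  266→2 (wrap): 282-266+2 = 18 bp

[3,3,4,5,6,6,6,6,7,7,8,8,8,9,9,10,11,11,13,14,15,15,15,17,18,19,29]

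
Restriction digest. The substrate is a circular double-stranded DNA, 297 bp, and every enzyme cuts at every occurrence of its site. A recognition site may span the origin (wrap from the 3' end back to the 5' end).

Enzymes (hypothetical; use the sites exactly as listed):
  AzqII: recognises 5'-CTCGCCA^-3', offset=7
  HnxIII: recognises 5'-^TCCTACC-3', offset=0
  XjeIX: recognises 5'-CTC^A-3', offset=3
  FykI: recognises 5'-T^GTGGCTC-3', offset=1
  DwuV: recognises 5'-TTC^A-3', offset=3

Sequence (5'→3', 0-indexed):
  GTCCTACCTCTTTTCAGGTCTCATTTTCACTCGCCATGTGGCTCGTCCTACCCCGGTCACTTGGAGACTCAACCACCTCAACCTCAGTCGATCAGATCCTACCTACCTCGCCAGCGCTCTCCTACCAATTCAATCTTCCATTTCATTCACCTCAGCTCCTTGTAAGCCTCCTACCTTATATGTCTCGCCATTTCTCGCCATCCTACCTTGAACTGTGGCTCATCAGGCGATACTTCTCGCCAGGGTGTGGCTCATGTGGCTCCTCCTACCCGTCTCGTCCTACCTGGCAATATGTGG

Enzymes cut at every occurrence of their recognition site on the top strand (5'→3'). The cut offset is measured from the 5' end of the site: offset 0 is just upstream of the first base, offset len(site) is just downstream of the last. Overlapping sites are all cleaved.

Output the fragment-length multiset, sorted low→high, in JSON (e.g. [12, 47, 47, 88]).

[1,2,4,4,5,6,6,6,7,7,7,8,8,8,9,10,11,12,13,14,14,14,15,17,21,21,22,25]

Site scan:
  AzqII (CTCGCCA, off=7): starts [29, 106, 183, 193, 235] → cuts [36, 113, 190, 200, 242]
  HnxIII (TCCTACC, off=0): starts [1, 45, 96, 119, 168, 200, 263, 277] → cuts [1, 45, 96, 119, 168, 200, 263, 277]
  XjeIX (CTCA, off=3): starts [19, 67, 76, 82, 150, 218, 250] → cuts [22, 70, 79, 85, 153, 221, 253]
  FykI (TGTGGCTC, off=1): starts [36, 213, 245, 254] → cuts [37, 214, 246, 255]
  DwuV (TTCA, off=3): starts [12, 25, 128, 141, 145] → cuts [15, 28, 131, 144, 148]

All cut coordinates (distinct, sorted): [1, 15, 22, 28, 36, 37, 45, 70, 79, 85, 96, 113, 119, 131, 144, 148, 153, 168, 190, 200, 214, 221, 242, 246, 253, 255, 263, 277]

Fragment lengths:
  1→15: 14 bp
  15→22: 7 bp
  22→28: 6 bp
  28→36: 8 bp
  36→37: 1 bp
  37→45: 8 bp
  45→70: 25 bp
  70→79: 9 bp
  79→85: 6 bp
  85→96: 11 bp
  96→113: 17 bp
  113→119: 6 bp
  119→131: 12 bp
  131→144: 13 bp
  144→148: 4 bp
  148→153: 5 bp
  153→168: 15 bp
  168→190: 22 bp
  190→200: 10 bp
  200→214: 14 bp
  214→221: 7 bp
  221→242: 21 bp
  242→246: 4 bp
  246→253: 7 bp
  253→255: 2 bp
  255→263: 8 bp
  263→277: 14 bp
  277→1 (wrap): 297-277+1 = 21 bp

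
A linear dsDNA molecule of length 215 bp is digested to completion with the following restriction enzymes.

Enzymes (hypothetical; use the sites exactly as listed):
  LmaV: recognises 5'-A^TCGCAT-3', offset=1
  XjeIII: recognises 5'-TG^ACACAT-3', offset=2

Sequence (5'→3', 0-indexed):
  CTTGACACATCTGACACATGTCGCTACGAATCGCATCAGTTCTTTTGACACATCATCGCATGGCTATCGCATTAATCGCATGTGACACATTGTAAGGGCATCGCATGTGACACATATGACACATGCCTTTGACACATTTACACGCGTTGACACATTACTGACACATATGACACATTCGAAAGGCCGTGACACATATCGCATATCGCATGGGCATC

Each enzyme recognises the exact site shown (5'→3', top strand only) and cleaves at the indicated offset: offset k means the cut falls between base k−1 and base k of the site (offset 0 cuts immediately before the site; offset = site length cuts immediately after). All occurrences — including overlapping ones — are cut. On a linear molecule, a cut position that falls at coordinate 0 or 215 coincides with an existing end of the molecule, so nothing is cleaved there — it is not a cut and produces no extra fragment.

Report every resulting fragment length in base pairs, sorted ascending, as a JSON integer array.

[4,7,7,8,9,9,9,9,9,9,11,11,13,13,16,17,17,18,19]

Site scan:
  LmaV (ATCGCAT, off=1): starts [29, 54, 65, 74, 99, 194, 201] → cuts [30, 55, 66, 75, 100, 195, 202]
  XjeIII (TGACACAT, off=2): starts [2, 11, 45, 82, 107, 116, 129, 147, 158, 167, 186] → cuts [4, 13, 47, 84, 109, 118, 131, 149, 160, 169, 188]

Pooled cuts: [4, 13, 30, 47, 55, 66, 75, 84, 100, 109, 118, 131, 149, 160, 169, 188, 195, 202]

Fragment lengths:
  [0,4): 4 bp
  [4,13): 9 bp
  [13,30): 17 bp
  [30,47): 17 bp
  [47,55): 8 bp
  [55,66): 11 bp
  [66,75): 9 bp
  [75,84): 9 bp
  [84,100): 16 bp
  [100,109): 9 bp
  [109,118): 9 bp
  [118,131): 13 bp
  [131,149): 18 bp
  [149,160): 11 bp
  [160,169): 9 bp
  [169,188): 19 bp
  [188,195): 7 bp
  [195,202): 7 bp
  [202,215): 13 bp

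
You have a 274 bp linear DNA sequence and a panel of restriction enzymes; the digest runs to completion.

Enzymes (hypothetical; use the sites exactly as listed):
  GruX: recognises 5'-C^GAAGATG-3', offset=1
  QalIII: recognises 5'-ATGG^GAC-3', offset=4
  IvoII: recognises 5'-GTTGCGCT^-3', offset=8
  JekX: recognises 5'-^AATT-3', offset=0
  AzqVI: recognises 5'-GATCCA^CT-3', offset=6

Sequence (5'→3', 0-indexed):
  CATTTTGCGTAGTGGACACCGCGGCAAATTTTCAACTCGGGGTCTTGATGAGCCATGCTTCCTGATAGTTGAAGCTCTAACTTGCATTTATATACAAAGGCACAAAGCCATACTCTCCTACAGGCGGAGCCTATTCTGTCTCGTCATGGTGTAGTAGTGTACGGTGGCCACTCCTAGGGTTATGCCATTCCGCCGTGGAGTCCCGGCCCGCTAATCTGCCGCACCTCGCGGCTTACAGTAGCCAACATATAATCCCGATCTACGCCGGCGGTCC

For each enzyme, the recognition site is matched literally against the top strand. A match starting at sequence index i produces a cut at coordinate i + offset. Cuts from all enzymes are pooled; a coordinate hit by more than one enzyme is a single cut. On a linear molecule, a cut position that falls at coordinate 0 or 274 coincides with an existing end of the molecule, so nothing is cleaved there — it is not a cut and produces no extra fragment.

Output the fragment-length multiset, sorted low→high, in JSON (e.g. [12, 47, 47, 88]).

[26,248]

Per-enzyme occurrences:
  GruX (CGAAGATG, off=1): no sites
  QalIII (ATGGGAC, off=4): no sites
  IvoII (GTTGCGCT, off=8): no sites
  JekX (AATT, off=0): starts [26] → cuts [26]
  AzqVI (GATCCACT, off=6): no sites

Pooled cuts: [26]

Fragment lengths:
  [0,26): 26 bp
  [26,274): 248 bp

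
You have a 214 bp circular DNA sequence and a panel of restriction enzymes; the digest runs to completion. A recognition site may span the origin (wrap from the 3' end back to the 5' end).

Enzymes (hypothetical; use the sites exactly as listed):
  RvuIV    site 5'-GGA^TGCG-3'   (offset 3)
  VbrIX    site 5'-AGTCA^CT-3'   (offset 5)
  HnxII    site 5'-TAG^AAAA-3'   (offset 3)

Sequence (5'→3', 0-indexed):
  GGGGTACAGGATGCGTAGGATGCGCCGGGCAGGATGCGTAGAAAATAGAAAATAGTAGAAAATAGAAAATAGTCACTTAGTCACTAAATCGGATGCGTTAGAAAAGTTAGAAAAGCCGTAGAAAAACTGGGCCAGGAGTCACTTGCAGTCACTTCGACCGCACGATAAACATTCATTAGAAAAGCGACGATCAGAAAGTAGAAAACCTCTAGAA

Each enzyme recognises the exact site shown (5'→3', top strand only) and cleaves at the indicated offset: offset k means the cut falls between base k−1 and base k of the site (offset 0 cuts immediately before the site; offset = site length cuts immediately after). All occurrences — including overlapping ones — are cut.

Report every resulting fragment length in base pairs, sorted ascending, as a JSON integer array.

Site scan:
  RvuIV GGATGCG/3: at [8, 17, 31, 90] ⇒ [11, 20, 34, 93]
  VbrIX AGTCACT/5: at [70, 78, 136, 146] ⇒ [75, 83, 141, 151]
  HnxII TAGAAAA/3: at [38, 45, 55, 62, 98, 107, 118, 176, 198] ⇒ [41, 48, 58, 65, 101, 110, 121, 179, 201]

Pooled cuts: [11, 20, 34, 41, 48, 58, 65, 75, 83, 93, 101, 110, 121, 141, 151, 179, 201]

Fragments:
  11→20: 9 bp
  20→34: 14 bp
  34→41: 7 bp
  41→48: 7 bp
  48→58: 10 bp
  58→65: 7 bp
  65→75: 10 bp
  75→83: 8 bp
  83→93: 10 bp
  93→101: 8 bp
  101→110: 9 bp
  110→121: 11 bp
  121→141: 20 bp
  141→151: 10 bp
  151→179: 28 bp
  179→201: 22 bp
  201→11 (wrap): 214-201+11 = 24 bp

[7,7,7,8,8,9,9,10,10,10,10,11,14,20,22,24,28]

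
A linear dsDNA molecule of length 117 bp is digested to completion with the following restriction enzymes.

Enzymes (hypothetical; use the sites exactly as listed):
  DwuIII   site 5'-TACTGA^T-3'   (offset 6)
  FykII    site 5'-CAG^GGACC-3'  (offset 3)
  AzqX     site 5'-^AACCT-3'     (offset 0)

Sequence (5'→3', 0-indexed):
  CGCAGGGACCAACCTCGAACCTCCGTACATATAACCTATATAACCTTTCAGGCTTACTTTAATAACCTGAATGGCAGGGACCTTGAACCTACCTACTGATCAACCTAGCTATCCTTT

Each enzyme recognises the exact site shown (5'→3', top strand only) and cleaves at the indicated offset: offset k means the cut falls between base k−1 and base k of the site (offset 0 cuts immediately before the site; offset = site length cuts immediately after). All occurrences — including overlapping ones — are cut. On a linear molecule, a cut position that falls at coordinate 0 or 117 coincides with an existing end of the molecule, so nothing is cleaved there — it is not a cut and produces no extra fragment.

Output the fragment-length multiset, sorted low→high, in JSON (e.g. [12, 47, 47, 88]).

Scan for sites:
  DwuIII (TACTGAT, off=6): starts [93] → cuts [99]
  FykII (CAGGGACC, off=3): starts [2, 74] → cuts [5, 77]
  AzqX (AACCT, off=0): starts [10, 17, 32, 41, 63, 85, 101] → cuts [10, 17, 32, 41, 63, 85, 101]

Pooled cuts: [5, 10, 17, 32, 41, 63, 77, 85, 99, 101]

Fragment lengths:
  [0,5): 5 bp
  [5,10): 5 bp
  [10,17): 7 bp
  [17,32): 15 bp
  [32,41): 9 bp
  [41,63): 22 bp
  [63,77): 14 bp
  [77,85): 8 bp
  [85,99): 14 bp
  [99,101): 2 bp
  [101,117): 16 bp

[2,5,5,7,8,9,14,14,15,16,22]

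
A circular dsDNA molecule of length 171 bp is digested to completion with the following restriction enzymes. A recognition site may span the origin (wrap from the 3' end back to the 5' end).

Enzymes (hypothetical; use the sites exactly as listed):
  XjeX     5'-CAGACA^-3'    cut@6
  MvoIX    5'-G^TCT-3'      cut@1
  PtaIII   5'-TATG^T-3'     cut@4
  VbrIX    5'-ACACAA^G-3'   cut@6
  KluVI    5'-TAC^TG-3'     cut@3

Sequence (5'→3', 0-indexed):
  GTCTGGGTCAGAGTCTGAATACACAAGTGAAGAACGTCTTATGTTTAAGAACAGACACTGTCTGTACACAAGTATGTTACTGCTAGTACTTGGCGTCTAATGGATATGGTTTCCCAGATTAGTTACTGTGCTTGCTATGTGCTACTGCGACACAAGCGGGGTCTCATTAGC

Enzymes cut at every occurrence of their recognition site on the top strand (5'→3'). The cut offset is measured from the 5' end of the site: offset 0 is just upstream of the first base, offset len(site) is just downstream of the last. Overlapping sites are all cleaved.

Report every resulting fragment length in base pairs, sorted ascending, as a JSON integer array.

[3,4,5,6,6,7,10,10,11,11,12,13,13,14,15,31]

Per-enzyme occurrences:
  XjeX CAGACA/6: at [51] ⇒ [57]
  MvoIX GTCT/1: at [0, 12, 35, 59, 94, 160] ⇒ [1, 13, 36, 60, 95, 161]
  PtaIII TATGT/4: at [39, 72, 135] ⇒ [43, 76, 139]
  VbrIX ACACAAG/6: at [20, 65, 149] ⇒ [26, 71, 155]
  KluVI TACTG/3: at [77, 123, 142] ⇒ [80, 126, 145]

Pooled cuts: [1, 13, 26, 36, 43, 57, 60, 71, 76, 80, 95, 126, 139, 145, 155, 161]

Fragments:
  1→13: 12 bp
  13→26: 13 bp
  26→36: 10 bp
  36→43: 7 bp
  43→57: 14 bp
  57→60: 3 bp
  60→71: 11 bp
  71→76: 5 bp
  76→80: 4 bp
  80→95: 15 bp
  95→126: 31 bp
  126→139: 13 bp
  139→145: 6 bp
  145→155: 10 bp
  155→161: 6 bp
  161→1 (wrap): 171-161+1 = 11 bp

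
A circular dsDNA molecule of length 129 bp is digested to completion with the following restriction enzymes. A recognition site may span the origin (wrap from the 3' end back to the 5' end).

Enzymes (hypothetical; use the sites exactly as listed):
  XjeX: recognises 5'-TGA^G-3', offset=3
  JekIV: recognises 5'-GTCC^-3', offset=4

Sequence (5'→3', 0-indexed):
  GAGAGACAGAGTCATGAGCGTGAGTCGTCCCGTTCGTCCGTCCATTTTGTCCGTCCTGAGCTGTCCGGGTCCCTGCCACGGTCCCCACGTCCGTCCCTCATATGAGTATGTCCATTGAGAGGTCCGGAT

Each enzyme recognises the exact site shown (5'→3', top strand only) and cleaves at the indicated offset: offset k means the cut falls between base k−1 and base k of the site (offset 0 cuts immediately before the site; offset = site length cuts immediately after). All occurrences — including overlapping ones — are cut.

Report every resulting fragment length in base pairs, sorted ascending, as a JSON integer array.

Site scan:
  XjeX (TGAG, off=3): starts [14, 20, 56, 102, 115, 128] → cuts [2, 17, 23, 59, 105, 118]
  JekIV (GTCC, off=4): starts [26, 35, 39, 48, 52, 62, 68, 80, 88, 92, 109, 121] → cuts [30, 39, 43, 52, 56, 66, 72, 84, 92, 96, 113, 125]

All cut coordinates (distinct, sorted): [2, 17, 23, 30, 39, 43, 52, 56, 59, 66, 72, 84, 92, 96, 105, 113, 118, 125]

Fragments:
  2→17: 15 bp
  17→23: 6 bp
  23→30: 7 bp
  30→39: 9 bp
  39→43: 4 bp
  43→52: 9 bp
  52→56: 4 bp
  56→59: 3 bp
  59→66: 7 bp
  66→72: 6 bp
  72→84: 12 bp
  84→92: 8 bp
  92→96: 4 bp
  96→105: 9 bp
  105→113: 8 bp
  113→118: 5 bp
  118→125: 7 bp
  125→2 (wrap): 129-125+2 = 6 bp

[3,4,4,4,5,6,6,6,7,7,7,8,8,9,9,9,12,15]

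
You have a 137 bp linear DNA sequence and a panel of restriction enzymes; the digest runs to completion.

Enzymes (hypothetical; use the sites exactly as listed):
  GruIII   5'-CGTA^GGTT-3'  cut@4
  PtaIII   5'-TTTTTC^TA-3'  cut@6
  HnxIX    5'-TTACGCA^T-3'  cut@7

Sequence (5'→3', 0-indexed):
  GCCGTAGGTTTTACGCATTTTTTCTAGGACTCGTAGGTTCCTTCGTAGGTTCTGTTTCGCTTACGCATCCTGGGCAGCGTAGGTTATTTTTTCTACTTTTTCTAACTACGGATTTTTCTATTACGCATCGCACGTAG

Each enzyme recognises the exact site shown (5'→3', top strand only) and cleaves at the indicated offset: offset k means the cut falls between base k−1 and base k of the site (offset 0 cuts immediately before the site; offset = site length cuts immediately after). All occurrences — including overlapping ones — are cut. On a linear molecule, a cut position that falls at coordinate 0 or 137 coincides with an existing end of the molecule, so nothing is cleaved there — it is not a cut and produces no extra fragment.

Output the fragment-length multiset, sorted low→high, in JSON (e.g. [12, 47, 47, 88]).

[6,7,9,9,10,11,11,12,12,14,16,20]

Scan for sites:
  GruIII CGTAGGTT/4: at [2, 31, 43, 77] ⇒ [6, 35, 47, 81]
  PtaIII TTTTTCTA/6: at [18, 87, 96, 112] ⇒ [24, 93, 102, 118]
  HnxIX TTACGCAT/7: at [10, 60, 120] ⇒ [17, 67, 127]

Pooled cuts: [6, 17, 24, 35, 47, 67, 81, 93, 102, 118, 127]

Fragments:
  [0,6): 6 bp
  [6,17): 11 bp
  [17,24): 7 bp
  [24,35): 11 bp
  [35,47): 12 bp
  [47,67): 20 bp
  [67,81): 14 bp
  [81,93): 12 bp
  [93,102): 9 bp
  [102,118): 16 bp
  [118,127): 9 bp
  [127,137): 10 bp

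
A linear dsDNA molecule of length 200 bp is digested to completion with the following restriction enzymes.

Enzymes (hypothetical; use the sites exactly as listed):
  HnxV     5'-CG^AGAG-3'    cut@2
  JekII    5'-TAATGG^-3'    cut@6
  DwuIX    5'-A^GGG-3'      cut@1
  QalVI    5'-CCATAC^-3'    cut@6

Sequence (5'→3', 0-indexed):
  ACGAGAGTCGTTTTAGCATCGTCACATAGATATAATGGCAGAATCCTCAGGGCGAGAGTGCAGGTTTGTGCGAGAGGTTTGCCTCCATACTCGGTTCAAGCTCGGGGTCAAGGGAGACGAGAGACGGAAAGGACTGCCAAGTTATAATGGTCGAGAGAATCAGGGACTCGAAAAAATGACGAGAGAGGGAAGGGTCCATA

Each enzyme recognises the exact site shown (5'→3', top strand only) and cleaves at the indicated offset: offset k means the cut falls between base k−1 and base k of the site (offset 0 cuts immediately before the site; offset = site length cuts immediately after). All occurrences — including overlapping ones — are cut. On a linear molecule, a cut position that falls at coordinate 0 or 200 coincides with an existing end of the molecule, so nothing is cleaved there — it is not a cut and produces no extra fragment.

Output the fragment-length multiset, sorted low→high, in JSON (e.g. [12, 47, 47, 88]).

Per-enzyme occurrences:
  HnxV CGAGAG/2: at [1, 52, 70, 117, 151, 179] ⇒ [3, 54, 72, 119, 153, 181]
  JekII TAATGG/6: at [32, 144] ⇒ [38, 150]
  DwuIX AGGG/1: at [48, 110, 161, 185, 190] ⇒ [49, 111, 162, 186, 191]
  QalVI CCATAC/6: at [84] ⇒ [90]

Pooled cuts: [3, 38, 49, 54, 72, 90, 111, 119, 150, 153, 162, 181, 186, 191]

Fragment lengths:
  [0,3): 3 bp
  [3,38): 35 bp
  [38,49): 11 bp
  [49,54): 5 bp
  [54,72): 18 bp
  [72,90): 18 bp
  [90,111): 21 bp
  [111,119): 8 bp
  [119,150): 31 bp
  [150,153): 3 bp
  [153,162): 9 bp
  [162,181): 19 bp
  [181,186): 5 bp
  [186,191): 5 bp
  [191,200): 9 bp

[3,3,5,5,5,8,9,9,11,18,18,19,21,31,35]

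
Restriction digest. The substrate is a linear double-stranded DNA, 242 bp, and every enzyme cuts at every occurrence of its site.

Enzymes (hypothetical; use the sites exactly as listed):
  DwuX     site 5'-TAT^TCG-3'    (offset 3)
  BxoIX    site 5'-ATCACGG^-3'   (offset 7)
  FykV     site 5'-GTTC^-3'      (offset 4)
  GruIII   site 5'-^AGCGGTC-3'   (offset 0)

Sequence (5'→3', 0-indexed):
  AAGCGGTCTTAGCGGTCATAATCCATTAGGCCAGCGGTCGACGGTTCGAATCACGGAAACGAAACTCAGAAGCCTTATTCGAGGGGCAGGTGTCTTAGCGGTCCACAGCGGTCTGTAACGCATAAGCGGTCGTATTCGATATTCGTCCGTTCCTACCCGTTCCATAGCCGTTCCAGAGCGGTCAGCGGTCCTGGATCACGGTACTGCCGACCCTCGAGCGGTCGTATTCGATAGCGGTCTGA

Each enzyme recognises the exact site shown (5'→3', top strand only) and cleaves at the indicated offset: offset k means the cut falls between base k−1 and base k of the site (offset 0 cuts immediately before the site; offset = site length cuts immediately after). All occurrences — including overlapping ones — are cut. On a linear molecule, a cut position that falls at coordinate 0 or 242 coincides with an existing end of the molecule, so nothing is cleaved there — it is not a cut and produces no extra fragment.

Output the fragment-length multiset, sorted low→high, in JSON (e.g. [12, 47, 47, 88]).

[1,3,5,7,7,9,9,10,10,10,10,11,11,11,15,15,18,18,18,22,22]

Scan for sites:
  DwuX TATTCG/3: at [75, 132, 139, 224] ⇒ [78, 135, 142, 227]
  BxoIX ATCACGG/7: at [49, 194] ⇒ [56, 201]
  FykV GTTC/4: at [43, 148, 158, 169] ⇒ [47, 152, 162, 173]
  GruIII AGCGGTC/0: at [1, 10, 32, 96, 106, 124, 176, 183, 216, 232] ⇒ [1, 10, 32, 96, 106, 124, 176, 183, 216, 232]

Pooled cuts: [1, 10, 32, 47, 56, 78, 96, 106, 124, 135, 142, 152, 162, 173, 176, 183, 201, 216, 227, 232]

Fragment lengths:
  [0,1): 1 bp
  [1,10): 9 bp
  [10,32): 22 bp
  [32,47): 15 bp
  [47,56): 9 bp
  [56,78): 22 bp
  [78,96): 18 bp
  [96,106): 10 bp
  [106,124): 18 bp
  [124,135): 11 bp
  [135,142): 7 bp
  [142,152): 10 bp
  [152,162): 10 bp
  [162,173): 11 bp
  [173,176): 3 bp
  [176,183): 7 bp
  [183,201): 18 bp
  [201,216): 15 bp
  [216,227): 11 bp
  [227,232): 5 bp
  [232,242): 10 bp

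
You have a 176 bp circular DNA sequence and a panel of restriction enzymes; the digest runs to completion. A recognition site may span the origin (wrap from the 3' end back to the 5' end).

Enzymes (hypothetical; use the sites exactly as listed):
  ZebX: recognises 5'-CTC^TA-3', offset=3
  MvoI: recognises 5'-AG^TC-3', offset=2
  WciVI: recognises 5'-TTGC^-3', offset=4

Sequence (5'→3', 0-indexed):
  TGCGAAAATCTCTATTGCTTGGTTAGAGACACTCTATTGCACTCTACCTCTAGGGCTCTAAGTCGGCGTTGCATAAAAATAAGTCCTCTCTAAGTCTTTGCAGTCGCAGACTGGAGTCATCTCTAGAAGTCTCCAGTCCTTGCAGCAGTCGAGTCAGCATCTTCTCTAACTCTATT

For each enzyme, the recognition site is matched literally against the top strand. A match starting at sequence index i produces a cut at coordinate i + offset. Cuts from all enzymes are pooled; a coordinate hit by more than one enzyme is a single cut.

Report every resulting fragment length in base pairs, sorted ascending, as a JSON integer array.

[2,4,4,4,5,5,6,6,6,6,6,7,7,7,7,7,7,8,9,10,11,13,13,16]

Per-enzyme occurrences:
  ZebX CTCTA/3: at [9, 31, 41, 47, 55, 87, 120, 163, 169] ⇒ [12, 34, 44, 50, 58, 90, 123, 166, 172]
  MvoI AGTC/2: at [60, 81, 92, 101, 114, 127, 134, 146, 151] ⇒ [62, 83, 94, 103, 116, 129, 136, 148, 153]
  WciVI TTGC/4: at [14, 36, 68, 97, 139, 175] ⇒ [3, 18, 40, 72, 101, 143]

Pooled cuts: [3, 12, 18, 34, 40, 44, 50, 58, 62, 72, 83, 90, 94, 101, 103, 116, 123, 129, 136, 143, 148, 153, 166, 172]

Fragments:
  3→12: 9 bp
  12→18: 6 bp
  18→34: 16 bp
  34→40: 6 bp
  40→44: 4 bp
  44→50: 6 bp
  50→58: 8 bp
  58→62: 4 bp
  62→72: 10 bp
  72→83: 11 bp
  83→90: 7 bp
  90→94: 4 bp
  94→101: 7 bp
  101→103: 2 bp
  103→116: 13 bp
  116→123: 7 bp
  123→129: 6 bp
  129→136: 7 bp
  136→143: 7 bp
  143→148: 5 bp
  148→153: 5 bp
  153→166: 13 bp
  166→172: 6 bp
  172→3 (wrap): 176-172+3 = 7 bp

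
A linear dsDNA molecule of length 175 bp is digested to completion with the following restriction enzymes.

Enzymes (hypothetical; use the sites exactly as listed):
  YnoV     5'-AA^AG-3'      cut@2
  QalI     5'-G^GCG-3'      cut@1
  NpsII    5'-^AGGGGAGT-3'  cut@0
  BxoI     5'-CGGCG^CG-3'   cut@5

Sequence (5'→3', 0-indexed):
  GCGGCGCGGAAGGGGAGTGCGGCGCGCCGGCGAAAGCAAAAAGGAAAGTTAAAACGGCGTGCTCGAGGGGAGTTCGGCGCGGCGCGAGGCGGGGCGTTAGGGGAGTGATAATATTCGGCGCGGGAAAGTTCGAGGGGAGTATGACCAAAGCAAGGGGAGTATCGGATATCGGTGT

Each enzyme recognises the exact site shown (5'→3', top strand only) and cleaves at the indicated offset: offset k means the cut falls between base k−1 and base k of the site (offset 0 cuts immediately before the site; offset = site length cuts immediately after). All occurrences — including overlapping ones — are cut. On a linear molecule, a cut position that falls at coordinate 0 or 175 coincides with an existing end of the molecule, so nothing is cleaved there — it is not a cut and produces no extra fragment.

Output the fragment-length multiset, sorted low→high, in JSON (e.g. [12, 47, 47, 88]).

Per-enzyme occurrences:
  YnoV AAAG/2: at [32, 39, 44, 124, 146] ⇒ [34, 41, 46, 126, 148]
  QalI GGCG/1: at [2, 20, 28, 55, 75, 80, 87, 92, 116] ⇒ [3, 21, 29, 56, 76, 81, 88, 93, 117]
  NpsII AGGGGAGT/0: at [10, 65, 98, 132, 152] ⇒ [10, 65, 98, 132, 152]
  BxoI CGGCGCG/5: at [1, 19, 74, 79, 115] ⇒ [6, 24, 79, 84, 120]

All cut coordinates (distinct, sorted): [3, 6, 10, 21, 24, 29, 34, 41, 46, 56, 65, 76, 79, 81, 84, 88, 93, 98, 117, 120, 126, 132, 148, 152]

Fragments:
  [0,3): 3 bp
  [3,6): 3 bp
  [6,10): 4 bp
  [10,21): 11 bp
  [21,24): 3 bp
  [24,29): 5 bp
  [29,34): 5 bp
  [34,41): 7 bp
  [41,46): 5 bp
  [46,56): 10 bp
  [56,65): 9 bp
  [65,76): 11 bp
  [76,79): 3 bp
  [79,81): 2 bp
  [81,84): 3 bp
  [84,88): 4 bp
  [88,93): 5 bp
  [93,98): 5 bp
  [98,117): 19 bp
  [117,120): 3 bp
  [120,126): 6 bp
  [126,132): 6 bp
  [132,148): 16 bp
  [148,152): 4 bp
  [152,175): 23 bp

[2,3,3,3,3,3,3,4,4,4,5,5,5,5,5,6,6,7,9,10,11,11,16,19,23]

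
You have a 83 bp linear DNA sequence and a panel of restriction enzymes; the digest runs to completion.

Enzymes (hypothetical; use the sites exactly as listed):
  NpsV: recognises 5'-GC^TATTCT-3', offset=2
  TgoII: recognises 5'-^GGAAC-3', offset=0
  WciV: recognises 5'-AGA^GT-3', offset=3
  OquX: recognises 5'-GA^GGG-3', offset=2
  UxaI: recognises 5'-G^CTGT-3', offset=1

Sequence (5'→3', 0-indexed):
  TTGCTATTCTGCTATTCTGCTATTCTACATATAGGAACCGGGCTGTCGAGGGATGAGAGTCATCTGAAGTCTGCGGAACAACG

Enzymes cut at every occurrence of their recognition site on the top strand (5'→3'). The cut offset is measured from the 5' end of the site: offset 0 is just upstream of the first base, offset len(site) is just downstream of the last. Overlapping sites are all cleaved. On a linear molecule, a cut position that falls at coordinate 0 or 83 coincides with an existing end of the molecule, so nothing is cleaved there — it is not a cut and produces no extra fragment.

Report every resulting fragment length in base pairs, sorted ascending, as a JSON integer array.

Scan for sites:
  NpsV GCTATTCT/2: at [2, 10, 18] ⇒ [4, 12, 20]
  TgoII GGAAC/0: at [33, 74] ⇒ [33, 74]
  WciV AGAGT/3: at [55] ⇒ [58]
  OquX GAGGG/2: at [47] ⇒ [49]
  UxaI GCTGT/1: at [41] ⇒ [42]

All cut coordinates (distinct, sorted): [4, 12, 20, 33, 42, 49, 58, 74]

Fragments:
  [0,4): 4 bp
  [4,12): 8 bp
  [12,20): 8 bp
  [20,33): 13 bp
  [33,42): 9 bp
  [42,49): 7 bp
  [49,58): 9 bp
  [58,74): 16 bp
  [74,83): 9 bp

[4,7,8,8,9,9,9,13,16]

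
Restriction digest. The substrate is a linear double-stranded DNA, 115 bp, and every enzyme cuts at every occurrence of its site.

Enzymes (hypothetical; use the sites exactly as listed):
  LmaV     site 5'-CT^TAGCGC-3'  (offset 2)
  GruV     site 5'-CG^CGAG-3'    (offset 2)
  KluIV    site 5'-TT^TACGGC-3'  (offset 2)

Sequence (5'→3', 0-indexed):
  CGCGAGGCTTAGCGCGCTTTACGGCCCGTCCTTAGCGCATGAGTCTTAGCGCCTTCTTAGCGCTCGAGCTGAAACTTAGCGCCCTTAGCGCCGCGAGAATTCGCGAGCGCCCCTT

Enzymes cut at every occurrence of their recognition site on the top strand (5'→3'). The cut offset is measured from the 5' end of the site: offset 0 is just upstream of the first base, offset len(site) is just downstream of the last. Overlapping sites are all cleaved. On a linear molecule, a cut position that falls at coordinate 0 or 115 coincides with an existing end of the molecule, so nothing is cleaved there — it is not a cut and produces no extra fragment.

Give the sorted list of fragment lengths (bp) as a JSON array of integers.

[2,7,8,9,10,10,11,12,13,14,19]

Per-enzyme occurrences:
  LmaV CTTAGCGC/2: at [7, 30, 44, 55, 74, 83] ⇒ [9, 32, 46, 57, 76, 85]
  GruV CGCGAG/2: at [0, 91, 101] ⇒ [2, 93, 103]
  KluIV TTTACGGC/2: at [17] ⇒ [19]

All cut coordinates (distinct, sorted): [2, 9, 19, 32, 46, 57, 76, 85, 93, 103]

Fragments:
  [0,2): 2 bp
  [2,9): 7 bp
  [9,19): 10 bp
  [19,32): 13 bp
  [32,46): 14 bp
  [46,57): 11 bp
  [57,76): 19 bp
  [76,85): 9 bp
  [85,93): 8 bp
  [93,103): 10 bp
  [103,115): 12 bp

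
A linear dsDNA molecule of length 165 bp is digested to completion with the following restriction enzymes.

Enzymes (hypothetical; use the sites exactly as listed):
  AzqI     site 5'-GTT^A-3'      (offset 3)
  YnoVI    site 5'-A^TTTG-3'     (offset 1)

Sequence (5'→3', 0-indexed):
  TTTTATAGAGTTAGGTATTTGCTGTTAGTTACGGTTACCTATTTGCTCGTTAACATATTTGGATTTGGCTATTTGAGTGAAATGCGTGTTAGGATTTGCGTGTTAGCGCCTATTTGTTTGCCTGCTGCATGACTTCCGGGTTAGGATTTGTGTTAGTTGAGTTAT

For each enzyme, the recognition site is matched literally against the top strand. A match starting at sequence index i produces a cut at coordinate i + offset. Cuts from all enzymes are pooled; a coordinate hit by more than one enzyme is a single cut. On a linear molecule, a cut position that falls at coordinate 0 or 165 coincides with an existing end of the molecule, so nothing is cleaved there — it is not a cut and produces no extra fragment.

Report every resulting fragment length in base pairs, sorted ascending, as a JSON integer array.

[2,4,4,4,5,5,6,6,6,8,8,8,9,9,10,10,12,19,30]

Scan for sites:
  AzqI (GTTA, off=3): starts [9, 23, 27, 33, 48, 87, 101, 139, 151, 160] → cuts [12, 26, 30, 36, 51, 90, 104, 142, 154, 163]
  YnoVI (ATTTG, off=1): starts [16, 40, 56, 62, 70, 93, 111, 145] → cuts [17, 41, 57, 63, 71, 94, 112, 146]

All cut coordinates (distinct, sorted): [12, 17, 26, 30, 36, 41, 51, 57, 63, 71, 90, 94, 104, 112, 142, 146, 154, 163]

Fragments:
  [0,12): 12 bp
  [12,17): 5 bp
  [17,26): 9 bp
  [26,30): 4 bp
  [30,36): 6 bp
  [36,41): 5 bp
  [41,51): 10 bp
  [51,57): 6 bp
  [57,63): 6 bp
  [63,71): 8 bp
  [71,90): 19 bp
  [90,94): 4 bp
  [94,104): 10 bp
  [104,112): 8 bp
  [112,142): 30 bp
  [142,146): 4 bp
  [146,154): 8 bp
  [154,163): 9 bp
  [163,165): 2 bp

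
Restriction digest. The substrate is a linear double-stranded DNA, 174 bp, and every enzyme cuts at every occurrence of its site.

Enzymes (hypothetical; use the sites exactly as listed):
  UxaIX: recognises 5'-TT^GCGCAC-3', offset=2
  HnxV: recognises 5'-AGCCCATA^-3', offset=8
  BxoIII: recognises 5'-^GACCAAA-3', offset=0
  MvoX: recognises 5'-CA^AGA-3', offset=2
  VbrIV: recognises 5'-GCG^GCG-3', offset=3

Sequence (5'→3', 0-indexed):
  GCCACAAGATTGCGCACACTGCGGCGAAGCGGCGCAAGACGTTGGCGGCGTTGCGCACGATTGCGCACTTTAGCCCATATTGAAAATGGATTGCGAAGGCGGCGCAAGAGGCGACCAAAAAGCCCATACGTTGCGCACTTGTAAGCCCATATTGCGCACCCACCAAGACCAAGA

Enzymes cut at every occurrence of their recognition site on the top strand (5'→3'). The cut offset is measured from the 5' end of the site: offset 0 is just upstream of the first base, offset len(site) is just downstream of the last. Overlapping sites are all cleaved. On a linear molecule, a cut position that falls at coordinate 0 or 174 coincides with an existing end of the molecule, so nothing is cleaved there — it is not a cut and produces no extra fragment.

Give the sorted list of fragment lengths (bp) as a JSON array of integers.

[2,3,4,5,5,5,5,6,6,6,8,10,11,12,12,16,17,19,22]

Site scan:
  UxaIX (TTGCGCAC, off=2): starts [9, 50, 60, 130, 151] → cuts [11, 52, 62, 132, 153]
  HnxV (AGCCCATA, off=8): starts [71, 120, 143] → cuts [79, 128, 151]
  BxoIII (GACCAAA, off=0): starts [112] → cuts [112]
  MvoX (CAAGA, off=2): starts [4, 34, 104, 163, 169] → cuts [6, 36, 106, 165, 171]
  VbrIV (GCGGCG, off=3): starts [20, 28, 44, 98] → cuts [23, 31, 47, 101]

All cut coordinates (distinct, sorted): [6, 11, 23, 31, 36, 47, 52, 62, 79, 101, 106, 112, 128, 132, 151, 153, 165, 171]

Fragments:
  [0,6): 6 bp
  [6,11): 5 bp
  [11,23): 12 bp
  [23,31): 8 bp
  [31,36): 5 bp
  [36,47): 11 bp
  [47,52): 5 bp
  [52,62): 10 bp
  [62,79): 17 bp
  [79,101): 22 bp
  [101,106): 5 bp
  [106,112): 6 bp
  [112,128): 16 bp
  [128,132): 4 bp
  [132,151): 19 bp
  [151,153): 2 bp
  [153,165): 12 bp
  [165,171): 6 bp
  [171,174): 3 bp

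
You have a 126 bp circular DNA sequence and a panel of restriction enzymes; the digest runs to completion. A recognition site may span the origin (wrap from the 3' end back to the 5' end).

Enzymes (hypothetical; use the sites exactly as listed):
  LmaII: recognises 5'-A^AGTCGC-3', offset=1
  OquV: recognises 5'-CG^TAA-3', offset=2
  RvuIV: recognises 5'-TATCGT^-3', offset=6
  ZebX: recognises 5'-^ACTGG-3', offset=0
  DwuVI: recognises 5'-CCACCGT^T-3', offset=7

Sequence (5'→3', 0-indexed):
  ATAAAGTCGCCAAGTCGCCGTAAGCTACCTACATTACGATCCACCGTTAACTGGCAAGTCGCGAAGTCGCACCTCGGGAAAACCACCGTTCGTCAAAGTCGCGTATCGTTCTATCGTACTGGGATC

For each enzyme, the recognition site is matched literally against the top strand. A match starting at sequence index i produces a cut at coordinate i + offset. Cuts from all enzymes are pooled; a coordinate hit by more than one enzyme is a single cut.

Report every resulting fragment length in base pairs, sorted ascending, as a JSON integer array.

Scan for sites:
  LmaII (AAGTCGC, off=1): starts [3, 11, 55, 63, 95] → cuts [4, 12, 56, 64, 96]
  OquV (CGTAA, off=2): starts [18] → cuts [20]
  RvuIV (TATCGT, off=6): starts [103, 111] → cuts [109, 117]
  ZebX (ACTGG, off=0): starts [49, 117] → cuts [49, 117]
  DwuVI (CCACCGTT, off=7): starts [40, 82] → cuts [47, 89]

Pooled cuts: [4, 12, 20, 47, 49, 56, 64, 89, 96, 109, 117]

Fragment lengths:
  4→12: 8 bp
  12→20: 8 bp
  20→47: 27 bp
  47→49: 2 bp
  49→56: 7 bp
  56→64: 8 bp
  64→89: 25 bp
  89→96: 7 bp
  96→109: 13 bp
  109→117: 8 bp
  117→4 (wrap): 126-117+4 = 13 bp

[2,7,7,8,8,8,8,13,13,25,27]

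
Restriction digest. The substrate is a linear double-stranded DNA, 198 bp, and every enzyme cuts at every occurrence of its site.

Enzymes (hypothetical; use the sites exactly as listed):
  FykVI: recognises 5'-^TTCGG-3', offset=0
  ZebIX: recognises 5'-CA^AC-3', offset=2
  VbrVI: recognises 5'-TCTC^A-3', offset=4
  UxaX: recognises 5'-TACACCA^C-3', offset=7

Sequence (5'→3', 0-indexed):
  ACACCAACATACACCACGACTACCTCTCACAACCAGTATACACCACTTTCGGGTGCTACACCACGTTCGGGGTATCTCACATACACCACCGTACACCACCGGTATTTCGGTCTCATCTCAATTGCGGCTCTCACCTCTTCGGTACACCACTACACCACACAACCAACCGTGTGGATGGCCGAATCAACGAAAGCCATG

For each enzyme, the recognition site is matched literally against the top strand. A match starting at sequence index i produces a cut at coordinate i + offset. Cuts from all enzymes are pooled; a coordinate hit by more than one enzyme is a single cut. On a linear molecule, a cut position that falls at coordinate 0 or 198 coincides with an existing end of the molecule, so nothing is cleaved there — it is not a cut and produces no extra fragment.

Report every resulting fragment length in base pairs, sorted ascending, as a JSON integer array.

Per-enzyme occurrences:
  FykVI (TTCGG, off=0): starts [47, 65, 105, 137] → cuts [47, 65, 105, 137]
  ZebIX (CAAC, off=2): starts [4, 29, 159, 163, 184] → cuts [6, 31, 161, 165, 186]
  VbrVI (TCTCA, off=4): starts [24, 74, 110, 115, 128] → cuts [28, 78, 114, 119, 132]
  UxaX (TACACCAC, off=7): starts [9, 38, 56, 81, 91, 142, 150] → cuts [16, 45, 63, 88, 98, 149, 157]

Pooled cuts: [6, 16, 28, 31, 45, 47, 63, 65, 78, 88, 98, 105, 114, 119, 132, 137, 149, 157, 161, 165, 186]

Fragments:
  [0,6): 6 bp
  [6,16): 10 bp
  [16,28): 12 bp
  [28,31): 3 bp
  [31,45): 14 bp
  [45,47): 2 bp
  [47,63): 16 bp
  [63,65): 2 bp
  [65,78): 13 bp
  [78,88): 10 bp
  [88,98): 10 bp
  [98,105): 7 bp
  [105,114): 9 bp
  [114,119): 5 bp
  [119,132): 13 bp
  [132,137): 5 bp
  [137,149): 12 bp
  [149,157): 8 bp
  [157,161): 4 bp
  [161,165): 4 bp
  [165,186): 21 bp
  [186,198): 12 bp

[2,2,3,4,4,5,5,6,7,8,9,10,10,10,12,12,12,13,13,14,16,21]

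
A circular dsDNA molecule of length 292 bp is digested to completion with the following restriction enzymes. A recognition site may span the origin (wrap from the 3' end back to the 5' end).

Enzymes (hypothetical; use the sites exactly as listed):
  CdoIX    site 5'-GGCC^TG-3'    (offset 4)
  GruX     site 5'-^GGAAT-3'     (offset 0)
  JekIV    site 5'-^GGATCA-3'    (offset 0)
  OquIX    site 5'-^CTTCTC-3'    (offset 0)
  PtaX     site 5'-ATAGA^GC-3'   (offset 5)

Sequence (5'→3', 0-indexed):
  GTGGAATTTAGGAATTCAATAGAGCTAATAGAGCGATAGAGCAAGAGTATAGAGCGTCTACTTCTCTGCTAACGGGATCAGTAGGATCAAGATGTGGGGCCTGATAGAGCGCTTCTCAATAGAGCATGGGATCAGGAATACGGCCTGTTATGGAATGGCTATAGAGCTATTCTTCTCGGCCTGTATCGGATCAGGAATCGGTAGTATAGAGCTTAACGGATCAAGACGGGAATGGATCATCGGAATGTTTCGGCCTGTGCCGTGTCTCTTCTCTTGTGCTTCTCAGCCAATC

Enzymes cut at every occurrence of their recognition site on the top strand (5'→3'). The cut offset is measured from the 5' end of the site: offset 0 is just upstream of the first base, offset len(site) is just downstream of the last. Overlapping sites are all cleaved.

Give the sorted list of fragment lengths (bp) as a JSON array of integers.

Per-enzyme occurrences:
  CdoIX (GGCCTG, off=4): starts [97, 141, 177, 251] → cuts [101, 145, 181, 255]
  GruX (GGAAT, off=0): starts [2, 10, 134, 151, 193, 228, 241] → cuts [2, 10, 134, 151, 193, 228, 241]
  JekIV (GGATCA, off=0): starts [74, 83, 128, 187, 217, 233] → cuts [74, 83, 128, 187, 217, 233]
  OquIX (CTTCTC, off=0): starts [60, 111, 171, 267, 278] → cuts [60, 111, 171, 267, 278]
  PtaX (ATAGAGC, off=5): starts [18, 27, 35, 48, 103, 118, 160, 205] → cuts [23, 32, 40, 53, 108, 123, 165, 210]

All cut coordinates (distinct, sorted): [2, 10, 23, 32, 40, 53, 60, 74, 83, 101, 108, 111, 123, 128, 134, 145, 151, 165, 171, 181, 187, 193, 210, 217, 228, 233, 241, 255, 267, 278]

Fragment lengths:
  2→10: 8 bp
  10→23: 13 bp
  23→32: 9 bp
  32→40: 8 bp
  40→53: 13 bp
  53→60: 7 bp
  60→74: 14 bp
  74→83: 9 bp
  83→101: 18 bp
  101→108: 7 bp
  108→111: 3 bp
  111→123: 12 bp
  123→128: 5 bp
  128→134: 6 bp
  134→145: 11 bp
  145→151: 6 bp
  151→165: 14 bp
  165→171: 6 bp
  171→181: 10 bp
  181→187: 6 bp
  187→193: 6 bp
  193→210: 17 bp
  210→217: 7 bp
  217→228: 11 bp
  228→233: 5 bp
  233→241: 8 bp
  241→255: 14 bp
  255→267: 12 bp
  267→278: 11 bp
  278→2 (wrap): 292-278+2 = 16 bp

[3,5,5,6,6,6,6,6,7,7,7,8,8,8,9,9,10,11,11,11,12,12,13,13,14,14,14,16,17,18]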